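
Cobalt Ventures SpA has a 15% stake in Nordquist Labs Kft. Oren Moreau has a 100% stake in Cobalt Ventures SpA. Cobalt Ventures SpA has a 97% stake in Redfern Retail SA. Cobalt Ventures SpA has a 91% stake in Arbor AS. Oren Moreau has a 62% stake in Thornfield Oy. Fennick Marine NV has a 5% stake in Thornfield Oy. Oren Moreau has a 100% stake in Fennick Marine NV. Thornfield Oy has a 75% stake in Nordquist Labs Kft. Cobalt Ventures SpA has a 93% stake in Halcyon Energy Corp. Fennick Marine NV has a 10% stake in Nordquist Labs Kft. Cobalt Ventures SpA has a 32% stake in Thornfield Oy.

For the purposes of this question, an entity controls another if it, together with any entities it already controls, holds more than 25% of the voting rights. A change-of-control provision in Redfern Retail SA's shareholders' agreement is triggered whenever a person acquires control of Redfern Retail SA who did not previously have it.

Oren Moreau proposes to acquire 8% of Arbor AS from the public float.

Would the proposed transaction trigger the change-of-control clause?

No

The purchase changes only Oren's holdings, so Oren is the only person who could newly come to control Redfern.
Oren holds 100% of Cobalt, so Oren controls Cobalt.
Cobalt holds 97% of Redfern, so Oren controls Redfern.
So Oren already controls Redfern before the transaction.
After the purchase, Oren holds 8% of Arbor directly.
Oren controlled Redfern already, so this is not a new person acquiring control; every other person's position is unchanged or reduced.
No new person acquires control, so the clause is not triggered.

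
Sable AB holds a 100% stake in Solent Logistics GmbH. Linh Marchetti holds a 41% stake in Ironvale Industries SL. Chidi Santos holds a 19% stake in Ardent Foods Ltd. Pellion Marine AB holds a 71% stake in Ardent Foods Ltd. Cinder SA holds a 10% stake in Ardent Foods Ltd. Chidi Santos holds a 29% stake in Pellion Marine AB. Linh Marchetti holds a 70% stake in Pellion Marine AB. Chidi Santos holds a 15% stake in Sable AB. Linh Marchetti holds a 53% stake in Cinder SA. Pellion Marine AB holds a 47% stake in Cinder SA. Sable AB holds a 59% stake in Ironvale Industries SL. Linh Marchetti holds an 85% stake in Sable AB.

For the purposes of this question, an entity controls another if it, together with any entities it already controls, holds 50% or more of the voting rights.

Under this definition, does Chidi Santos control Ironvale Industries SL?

Chidi's largest direct stake is 29% in Pellion, which does not meet the threshold, so Chidi controls no company.
Neither Chidi nor any entity Chidi controls holds any voting interest in Ironvale.
So Chidi does not control Ironvale.

No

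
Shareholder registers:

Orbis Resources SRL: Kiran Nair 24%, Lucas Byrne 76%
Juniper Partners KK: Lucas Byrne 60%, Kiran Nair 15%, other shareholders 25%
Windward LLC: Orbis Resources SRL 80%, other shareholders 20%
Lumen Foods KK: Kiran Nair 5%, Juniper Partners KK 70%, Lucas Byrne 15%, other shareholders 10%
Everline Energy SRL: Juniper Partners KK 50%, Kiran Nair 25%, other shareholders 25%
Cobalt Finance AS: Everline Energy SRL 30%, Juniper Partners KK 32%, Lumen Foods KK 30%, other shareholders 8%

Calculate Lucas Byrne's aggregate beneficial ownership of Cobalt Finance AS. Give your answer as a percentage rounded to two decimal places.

Lucas reaches Cobalt along 4 paths.
Via Juniper → Everline: 60% × 50% × 30% = 9%.
Via Juniper: 60% × 32% = 19.2%.
Via Juniper → Lumen: 60% × 70% × 30% = 12.6%.
Via Lumen: 15% × 30% = 4.5%.
Total: 9% + 19.2% + 12.6% + 4.5% = 45.3%.
Rounded: 45.30%.

45.30%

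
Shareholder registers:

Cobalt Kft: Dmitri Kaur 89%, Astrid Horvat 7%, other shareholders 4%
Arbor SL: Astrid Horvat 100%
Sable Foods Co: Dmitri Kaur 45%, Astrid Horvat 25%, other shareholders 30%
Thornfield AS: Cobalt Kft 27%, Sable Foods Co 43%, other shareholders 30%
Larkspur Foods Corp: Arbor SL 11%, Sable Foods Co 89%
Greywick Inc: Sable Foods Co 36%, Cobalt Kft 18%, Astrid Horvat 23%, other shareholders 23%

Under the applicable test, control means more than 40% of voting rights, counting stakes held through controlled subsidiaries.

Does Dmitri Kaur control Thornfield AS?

Yes

Dmitri holds 45% of Sable, so Dmitri controls Sable.
Dmitri holds 89% of Cobalt, so Dmitri controls Cobalt.
Cobalt and Sable together hold 27% + 43% = 70% of Thornfield, so Dmitri controls Thornfield.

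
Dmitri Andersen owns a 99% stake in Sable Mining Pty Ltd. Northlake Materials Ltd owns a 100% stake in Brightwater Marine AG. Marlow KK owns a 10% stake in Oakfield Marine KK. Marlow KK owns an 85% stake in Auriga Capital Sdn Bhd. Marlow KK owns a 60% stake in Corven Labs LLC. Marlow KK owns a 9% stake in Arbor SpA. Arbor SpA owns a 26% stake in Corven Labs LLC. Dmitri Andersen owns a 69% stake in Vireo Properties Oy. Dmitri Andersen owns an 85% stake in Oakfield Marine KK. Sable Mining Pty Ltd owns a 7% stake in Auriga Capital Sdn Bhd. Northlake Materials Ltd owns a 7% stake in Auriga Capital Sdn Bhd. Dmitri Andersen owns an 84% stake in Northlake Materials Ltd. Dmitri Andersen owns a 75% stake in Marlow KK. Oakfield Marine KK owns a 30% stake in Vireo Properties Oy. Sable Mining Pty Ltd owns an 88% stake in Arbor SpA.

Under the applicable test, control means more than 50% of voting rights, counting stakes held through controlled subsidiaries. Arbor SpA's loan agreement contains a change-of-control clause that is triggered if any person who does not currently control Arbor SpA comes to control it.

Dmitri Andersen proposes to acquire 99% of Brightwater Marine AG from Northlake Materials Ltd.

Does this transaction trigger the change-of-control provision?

No

The purchase adds only to Dmitri's holdings (Northlake's stake shrinks), so Dmitri is the only person who could newly come to control Arbor.
Dmitri holds 99% of Sable, so Dmitri controls Sable.
Dmitri holds 75% of Marlow, so Dmitri controls Marlow.
Sable and Marlow together hold 88% + 9% = 97% of Arbor, so Dmitri controls Arbor.
So Dmitri already controls Arbor before the transaction.
After the purchase, Dmitri holds 99% of Brightwater directly, and Northlake's stake falls to 1%.
Dmitri controlled Arbor already, so this is not a new person acquiring control; every other person's position is unchanged or reduced.
No new person acquires control, so the clause is not triggered.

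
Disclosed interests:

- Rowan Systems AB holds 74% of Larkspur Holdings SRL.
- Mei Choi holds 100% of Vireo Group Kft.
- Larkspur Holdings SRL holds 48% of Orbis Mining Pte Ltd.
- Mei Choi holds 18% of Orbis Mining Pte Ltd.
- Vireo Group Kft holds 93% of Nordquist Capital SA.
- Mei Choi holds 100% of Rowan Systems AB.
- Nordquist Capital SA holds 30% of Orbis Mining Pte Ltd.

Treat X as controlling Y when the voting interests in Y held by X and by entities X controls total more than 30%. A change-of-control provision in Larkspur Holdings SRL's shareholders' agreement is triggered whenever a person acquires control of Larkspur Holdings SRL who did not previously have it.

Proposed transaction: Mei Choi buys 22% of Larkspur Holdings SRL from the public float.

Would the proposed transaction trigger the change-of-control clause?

No

The purchase changes only Mei's holdings, so Mei is the only person who could newly come to control Larkspur.
Mei holds 100% of Rowan, so Mei controls Rowan.
Rowan holds 74% of Larkspur, so Mei controls Larkspur.
So Mei already controls Larkspur before the transaction.
After the purchase, Mei holds 22% of Larkspur directly.
Mei controlled Larkspur already, so this is not a new person acquiring control; every other person's position is unchanged or reduced.
No new person acquires control, so the clause is not triggered.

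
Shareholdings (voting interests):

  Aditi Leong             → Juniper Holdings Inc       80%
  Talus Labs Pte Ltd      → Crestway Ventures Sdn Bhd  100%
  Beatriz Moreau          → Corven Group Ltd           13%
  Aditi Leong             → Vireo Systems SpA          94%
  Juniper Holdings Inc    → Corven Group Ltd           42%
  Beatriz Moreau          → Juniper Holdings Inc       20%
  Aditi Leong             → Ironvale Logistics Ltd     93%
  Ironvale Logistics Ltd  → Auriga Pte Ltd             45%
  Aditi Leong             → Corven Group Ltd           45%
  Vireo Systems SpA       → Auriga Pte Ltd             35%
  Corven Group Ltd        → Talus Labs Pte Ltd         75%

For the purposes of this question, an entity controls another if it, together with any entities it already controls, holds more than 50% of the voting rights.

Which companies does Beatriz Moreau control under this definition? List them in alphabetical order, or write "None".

None

Beatriz's largest direct stake is 20% in Juniper, which does not meet the threshold.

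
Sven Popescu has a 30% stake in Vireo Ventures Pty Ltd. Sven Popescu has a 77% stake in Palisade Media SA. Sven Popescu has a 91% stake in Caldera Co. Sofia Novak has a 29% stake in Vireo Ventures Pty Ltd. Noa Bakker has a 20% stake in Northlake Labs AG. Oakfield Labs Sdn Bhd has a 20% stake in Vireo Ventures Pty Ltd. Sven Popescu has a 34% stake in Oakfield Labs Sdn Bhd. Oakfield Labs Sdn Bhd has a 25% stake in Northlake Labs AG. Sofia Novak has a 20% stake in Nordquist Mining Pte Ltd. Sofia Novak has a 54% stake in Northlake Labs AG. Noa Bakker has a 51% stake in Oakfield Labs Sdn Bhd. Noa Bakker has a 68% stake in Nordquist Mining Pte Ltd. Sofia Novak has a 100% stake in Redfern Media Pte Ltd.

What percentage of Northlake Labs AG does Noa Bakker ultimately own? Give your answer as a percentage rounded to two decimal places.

Noa reaches Northlake along 2 paths.
Via Oakfield: 51% × 25% = 12.75%.
Direct stake: 20% = 20%.
Total: 12.75% + 20% = 32.75%.

32.75%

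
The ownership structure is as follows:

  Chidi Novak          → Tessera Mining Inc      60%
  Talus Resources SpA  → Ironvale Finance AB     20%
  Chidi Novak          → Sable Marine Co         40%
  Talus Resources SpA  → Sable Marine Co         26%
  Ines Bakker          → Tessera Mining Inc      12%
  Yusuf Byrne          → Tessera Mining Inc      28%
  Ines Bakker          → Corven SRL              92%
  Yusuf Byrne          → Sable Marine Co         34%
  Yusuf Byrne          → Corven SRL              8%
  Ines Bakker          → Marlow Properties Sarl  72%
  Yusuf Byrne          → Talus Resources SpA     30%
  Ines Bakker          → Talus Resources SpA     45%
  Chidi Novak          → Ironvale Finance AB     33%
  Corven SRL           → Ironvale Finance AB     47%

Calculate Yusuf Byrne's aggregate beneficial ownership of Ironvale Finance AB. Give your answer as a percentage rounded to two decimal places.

Yusuf reaches Ironvale along 2 paths.
Via Corven: 8% × 47% = 3.76%.
Via Talus: 30% × 20% = 6%.
Total: 3.76% + 6% = 9.76%.

9.76%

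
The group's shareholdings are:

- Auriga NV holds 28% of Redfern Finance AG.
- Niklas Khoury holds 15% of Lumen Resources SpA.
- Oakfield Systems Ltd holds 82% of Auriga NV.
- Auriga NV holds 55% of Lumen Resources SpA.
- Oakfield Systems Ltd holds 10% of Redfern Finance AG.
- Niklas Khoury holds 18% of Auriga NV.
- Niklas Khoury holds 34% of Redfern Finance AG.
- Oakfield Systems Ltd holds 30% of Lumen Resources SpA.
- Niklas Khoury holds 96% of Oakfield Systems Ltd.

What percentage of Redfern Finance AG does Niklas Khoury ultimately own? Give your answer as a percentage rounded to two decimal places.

Niklas reaches Redfern along 4 paths.
Direct stake: 34% = 34%.
Via Oakfield: 96% × 10% = 9.6%.
Via Auriga: 18% × 28% = 5.04%.
Via Oakfield → Auriga: 96% × 82% × 28% = 22.0416%.
Total: 34% + 9.6% + 5.04% + 22.0416% = 70.6816%.
Rounded: 70.68%.

70.68%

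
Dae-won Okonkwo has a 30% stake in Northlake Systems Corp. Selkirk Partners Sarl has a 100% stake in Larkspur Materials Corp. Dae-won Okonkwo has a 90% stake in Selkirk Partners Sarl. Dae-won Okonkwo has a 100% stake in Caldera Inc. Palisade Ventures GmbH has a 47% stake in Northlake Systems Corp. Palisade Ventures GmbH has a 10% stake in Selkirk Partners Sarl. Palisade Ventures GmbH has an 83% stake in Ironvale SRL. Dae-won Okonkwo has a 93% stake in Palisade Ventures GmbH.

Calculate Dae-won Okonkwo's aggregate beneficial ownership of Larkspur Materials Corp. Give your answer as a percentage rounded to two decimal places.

99.30%

Dae-won reaches Larkspur along 2 paths.
Via Selkirk: 90% × 100% = 90%.
Via Palisade → Selkirk: 93% × 10% × 100% = 9.3%.
Total: 90% + 9.3% = 99.3%.
Rounded: 99.30%.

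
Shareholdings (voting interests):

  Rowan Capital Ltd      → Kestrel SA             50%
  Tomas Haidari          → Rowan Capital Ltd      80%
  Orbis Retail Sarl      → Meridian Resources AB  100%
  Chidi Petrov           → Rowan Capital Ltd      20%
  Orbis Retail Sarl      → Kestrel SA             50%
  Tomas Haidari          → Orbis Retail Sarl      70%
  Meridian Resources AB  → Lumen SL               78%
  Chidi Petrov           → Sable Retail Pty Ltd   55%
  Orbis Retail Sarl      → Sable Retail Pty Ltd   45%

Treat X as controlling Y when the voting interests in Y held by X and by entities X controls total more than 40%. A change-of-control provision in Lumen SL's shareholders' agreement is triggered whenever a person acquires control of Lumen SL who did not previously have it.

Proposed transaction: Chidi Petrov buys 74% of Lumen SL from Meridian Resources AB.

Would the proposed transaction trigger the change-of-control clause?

The purchase adds only to Chidi's holdings (Meridian's stake shrinks), so Chidi is the only person who could newly come to control Lumen.
Chidi holds 55% of Sable, so Chidi controls Sable.
Neither Chidi nor any entity Chidi controls holds any voting interest in Lumen.
So before the transaction, Chidi does not control Lumen.
After the purchase, Chidi holds 74% of Lumen directly, and Meridian's stake falls to 4%.
Chidi holds 74% of Lumen, so Chidi controls Lumen.
Chidi did not control Lumen before and does after, so the clause is triggered.

Yes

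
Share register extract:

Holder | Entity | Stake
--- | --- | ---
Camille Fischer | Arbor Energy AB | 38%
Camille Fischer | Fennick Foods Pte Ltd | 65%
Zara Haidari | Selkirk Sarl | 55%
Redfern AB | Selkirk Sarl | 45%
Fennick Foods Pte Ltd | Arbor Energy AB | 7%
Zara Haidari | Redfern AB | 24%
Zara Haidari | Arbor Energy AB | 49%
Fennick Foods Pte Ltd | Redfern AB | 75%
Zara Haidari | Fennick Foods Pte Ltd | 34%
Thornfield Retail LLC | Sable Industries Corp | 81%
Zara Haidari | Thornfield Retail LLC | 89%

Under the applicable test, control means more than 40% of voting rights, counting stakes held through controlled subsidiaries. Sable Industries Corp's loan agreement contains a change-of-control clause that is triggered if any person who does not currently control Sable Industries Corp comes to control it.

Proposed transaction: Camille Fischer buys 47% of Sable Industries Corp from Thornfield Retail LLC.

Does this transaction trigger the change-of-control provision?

Yes

The purchase adds only to Camille's holdings (Thornfield's stake shrinks), so Camille is the only person who could newly come to control Sable.
Camille holds 65% of Fennick, so Camille controls Fennick.
Camille and Fennick together hold 38% + 7% = 45% of Arbor, so Camille controls Arbor.
Fennick holds 75% of Redfern, so Camille controls Redfern.
Redfern holds 45% of Selkirk, so Camille controls Selkirk.
Neither Camille nor any entity Camille controls holds any voting interest in Sable.
So before the transaction, Camille does not control Sable.
After the purchase, Camille holds 47% of Sable directly, and Thornfield's stake falls to 34%.
Camille holds 47% of Sable, so Camille controls Sable.
Camille did not control Sable before and does after, so the clause is triggered.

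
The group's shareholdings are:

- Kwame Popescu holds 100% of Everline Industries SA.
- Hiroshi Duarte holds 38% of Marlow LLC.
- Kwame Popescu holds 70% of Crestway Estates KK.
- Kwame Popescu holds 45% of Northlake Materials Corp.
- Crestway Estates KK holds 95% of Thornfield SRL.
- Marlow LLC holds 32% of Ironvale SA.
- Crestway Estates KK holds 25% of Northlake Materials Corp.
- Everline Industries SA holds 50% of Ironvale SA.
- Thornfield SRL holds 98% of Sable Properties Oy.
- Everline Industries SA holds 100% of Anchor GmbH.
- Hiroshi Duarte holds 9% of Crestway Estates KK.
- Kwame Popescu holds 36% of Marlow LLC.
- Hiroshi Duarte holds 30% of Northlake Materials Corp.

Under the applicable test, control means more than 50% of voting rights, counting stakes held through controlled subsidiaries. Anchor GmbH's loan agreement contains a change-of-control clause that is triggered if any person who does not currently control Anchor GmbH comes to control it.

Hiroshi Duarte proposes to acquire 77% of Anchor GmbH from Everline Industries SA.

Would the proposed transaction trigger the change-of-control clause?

Yes

The purchase adds only to Hiroshi's holdings (Everline's stake shrinks), so Hiroshi is the only person who could newly come to control Anchor.
Hiroshi's largest direct stake is 38% in Marlow, which does not meet the threshold, so Hiroshi controls no company.
Neither Hiroshi nor any entity Hiroshi controls holds any voting interest in Anchor.
So before the transaction, Hiroshi does not control Anchor.
After the purchase, Hiroshi holds 77% of Anchor directly, and Everline's stake falls to 23%.
Hiroshi holds 77% of Anchor, so Hiroshi controls Anchor.
Hiroshi did not control Anchor before and does after, so the clause is triggered.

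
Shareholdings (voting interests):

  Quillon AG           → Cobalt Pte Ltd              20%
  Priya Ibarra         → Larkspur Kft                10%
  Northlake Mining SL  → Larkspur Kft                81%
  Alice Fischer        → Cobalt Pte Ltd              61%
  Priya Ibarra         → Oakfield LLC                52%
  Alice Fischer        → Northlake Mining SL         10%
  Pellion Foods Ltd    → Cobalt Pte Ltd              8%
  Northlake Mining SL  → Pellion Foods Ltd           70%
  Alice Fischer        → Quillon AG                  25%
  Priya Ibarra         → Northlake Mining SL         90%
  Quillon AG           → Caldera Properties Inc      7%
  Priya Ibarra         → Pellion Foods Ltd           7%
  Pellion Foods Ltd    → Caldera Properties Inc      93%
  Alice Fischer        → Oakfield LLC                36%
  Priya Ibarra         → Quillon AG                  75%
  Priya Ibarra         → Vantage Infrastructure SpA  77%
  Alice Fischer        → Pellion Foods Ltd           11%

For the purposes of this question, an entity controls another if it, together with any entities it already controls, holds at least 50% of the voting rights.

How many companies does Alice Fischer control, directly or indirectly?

1

Alice holds 61% of Cobalt, so Alice controls Cobalt.
No other company's threshold is met.
Alice controls 1 company.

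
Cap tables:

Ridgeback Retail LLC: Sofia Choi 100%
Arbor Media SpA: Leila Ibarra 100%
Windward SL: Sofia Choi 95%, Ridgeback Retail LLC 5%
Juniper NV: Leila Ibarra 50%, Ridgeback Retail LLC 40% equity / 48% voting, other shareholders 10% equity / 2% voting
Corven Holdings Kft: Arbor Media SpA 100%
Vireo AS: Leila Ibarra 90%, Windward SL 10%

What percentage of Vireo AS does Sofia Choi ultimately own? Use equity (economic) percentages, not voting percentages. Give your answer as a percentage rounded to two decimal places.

Sofia reaches Vireo along 2 paths.
Via Windward: 95% × 10% = 9.5%.
Via Ridgeback → Windward: 100% × 5% × 10% = 0.5%.
Total: 9.5% + 0.5% = 10%.
Rounded: 10.00%.

10.00%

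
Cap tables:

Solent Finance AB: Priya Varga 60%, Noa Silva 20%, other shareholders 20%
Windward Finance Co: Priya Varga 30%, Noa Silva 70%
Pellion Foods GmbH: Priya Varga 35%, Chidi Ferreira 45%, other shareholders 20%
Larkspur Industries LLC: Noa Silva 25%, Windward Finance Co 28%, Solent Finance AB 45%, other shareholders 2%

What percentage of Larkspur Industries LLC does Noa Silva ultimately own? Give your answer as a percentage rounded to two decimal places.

Noa reaches Larkspur along 3 paths.
Direct stake: 25% = 25%.
Via Windward: 70% × 28% = 19.6%.
Via Solent: 20% × 45% = 9%.
Total: 25% + 19.6% + 9% = 53.6%.
Rounded: 53.60%.

53.60%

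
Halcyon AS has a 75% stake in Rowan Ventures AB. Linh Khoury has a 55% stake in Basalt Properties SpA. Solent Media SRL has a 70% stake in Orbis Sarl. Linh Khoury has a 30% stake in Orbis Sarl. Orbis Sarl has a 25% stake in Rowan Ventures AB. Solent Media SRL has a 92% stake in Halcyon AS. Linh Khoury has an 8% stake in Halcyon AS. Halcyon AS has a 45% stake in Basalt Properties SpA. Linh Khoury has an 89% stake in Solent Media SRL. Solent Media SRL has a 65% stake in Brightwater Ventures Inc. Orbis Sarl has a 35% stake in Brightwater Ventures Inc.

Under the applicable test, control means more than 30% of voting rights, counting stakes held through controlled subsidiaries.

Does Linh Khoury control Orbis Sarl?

Yes

Linh holds 89% of Solent, so Linh controls Solent.
Solent and Linh together hold 70% + 30% = 100% of Orbis, so Linh controls Orbis.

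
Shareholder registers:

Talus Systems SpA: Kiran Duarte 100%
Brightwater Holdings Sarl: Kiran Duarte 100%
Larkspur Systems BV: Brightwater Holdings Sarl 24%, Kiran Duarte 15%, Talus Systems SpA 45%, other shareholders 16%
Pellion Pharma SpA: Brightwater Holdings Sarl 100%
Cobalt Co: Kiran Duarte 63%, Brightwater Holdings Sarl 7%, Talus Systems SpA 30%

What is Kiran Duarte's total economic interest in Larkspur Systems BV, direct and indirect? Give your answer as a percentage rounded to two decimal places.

84.00%

Kiran reaches Larkspur along 3 paths.
Via Brightwater: 100% × 24% = 24%.
Direct stake: 15% = 15%.
Via Talus: 100% × 45% = 45%.
Total: 24% + 15% + 45% = 84%.
Rounded: 84.00%.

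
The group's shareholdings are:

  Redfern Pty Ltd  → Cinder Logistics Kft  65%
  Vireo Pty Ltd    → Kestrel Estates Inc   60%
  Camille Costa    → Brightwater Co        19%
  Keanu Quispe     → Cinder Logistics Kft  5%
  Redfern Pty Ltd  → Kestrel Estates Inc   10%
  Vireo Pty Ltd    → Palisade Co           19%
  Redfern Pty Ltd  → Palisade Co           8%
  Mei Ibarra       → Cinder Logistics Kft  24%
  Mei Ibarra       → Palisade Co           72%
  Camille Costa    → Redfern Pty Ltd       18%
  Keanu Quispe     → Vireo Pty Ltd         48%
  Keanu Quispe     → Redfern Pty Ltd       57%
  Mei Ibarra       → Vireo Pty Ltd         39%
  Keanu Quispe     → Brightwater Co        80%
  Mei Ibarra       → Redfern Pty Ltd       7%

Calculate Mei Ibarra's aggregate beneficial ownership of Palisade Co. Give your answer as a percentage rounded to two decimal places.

Mei reaches Palisade along 3 paths.
Via Redfern: 7% × 8% = 0.56%.
Via Vireo: 39% × 19% = 7.41%.
Direct stake: 72% = 72%.
Total: 0.56% + 7.41% + 72% = 79.97%.

79.97%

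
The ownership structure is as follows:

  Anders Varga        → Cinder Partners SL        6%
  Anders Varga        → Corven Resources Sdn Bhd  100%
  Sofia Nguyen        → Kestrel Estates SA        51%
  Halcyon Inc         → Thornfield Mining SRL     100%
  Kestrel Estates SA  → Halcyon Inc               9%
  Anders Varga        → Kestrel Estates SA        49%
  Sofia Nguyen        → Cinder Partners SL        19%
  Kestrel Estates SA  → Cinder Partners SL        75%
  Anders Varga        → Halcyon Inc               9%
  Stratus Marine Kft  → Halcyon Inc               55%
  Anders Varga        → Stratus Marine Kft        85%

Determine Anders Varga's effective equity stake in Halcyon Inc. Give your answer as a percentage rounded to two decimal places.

Anders reaches Halcyon along 3 paths.
Via Kestrel: 49% × 9% = 4.41%.
Direct stake: 9% = 9%.
Via Stratus: 85% × 55% = 46.75%.
Total: 4.41% + 9% + 46.75% = 60.16%.

60.16%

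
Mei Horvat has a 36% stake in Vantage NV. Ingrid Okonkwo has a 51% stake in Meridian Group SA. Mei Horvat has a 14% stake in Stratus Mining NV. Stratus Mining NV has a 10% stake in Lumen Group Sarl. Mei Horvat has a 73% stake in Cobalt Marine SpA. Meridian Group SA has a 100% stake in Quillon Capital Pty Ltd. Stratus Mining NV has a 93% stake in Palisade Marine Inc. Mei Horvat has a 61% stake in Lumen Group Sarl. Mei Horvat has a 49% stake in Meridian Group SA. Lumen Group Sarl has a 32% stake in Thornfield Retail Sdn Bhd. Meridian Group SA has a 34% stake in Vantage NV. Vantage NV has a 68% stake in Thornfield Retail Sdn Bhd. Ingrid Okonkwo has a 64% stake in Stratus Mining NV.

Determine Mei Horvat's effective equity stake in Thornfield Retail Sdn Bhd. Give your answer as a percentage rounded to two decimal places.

Mei reaches Thornfield along 4 paths.
Via Stratus → Lumen: 14% × 10% × 32% = 0.448%.
Via Lumen: 61% × 32% = 19.52%.
Via Vantage: 36% × 68% = 24.48%.
Via Meridian → Vantage: 49% × 34% × 68% = 11.3288%.
Total: 0.448% + 19.52% + 24.48% + 11.3288% = 55.7768%.
Rounded: 55.78%.

55.78%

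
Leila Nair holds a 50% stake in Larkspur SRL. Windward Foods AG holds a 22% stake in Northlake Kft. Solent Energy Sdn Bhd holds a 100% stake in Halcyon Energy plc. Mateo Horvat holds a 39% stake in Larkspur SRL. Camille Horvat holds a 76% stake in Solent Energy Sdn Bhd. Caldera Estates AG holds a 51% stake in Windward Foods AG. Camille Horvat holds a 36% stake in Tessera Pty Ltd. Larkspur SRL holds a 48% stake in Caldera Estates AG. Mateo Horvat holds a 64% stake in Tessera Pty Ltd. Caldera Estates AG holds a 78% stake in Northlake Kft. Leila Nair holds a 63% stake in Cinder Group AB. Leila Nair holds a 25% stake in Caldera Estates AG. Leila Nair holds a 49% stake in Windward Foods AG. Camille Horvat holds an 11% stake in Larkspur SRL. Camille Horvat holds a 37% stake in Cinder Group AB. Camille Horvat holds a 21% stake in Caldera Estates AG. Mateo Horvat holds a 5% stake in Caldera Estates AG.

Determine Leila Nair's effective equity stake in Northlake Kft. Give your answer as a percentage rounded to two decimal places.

Leila reaches Northlake along 5 paths.
Via Caldera → Windward: 25% × 51% × 22% = 2.805%.
Via Larkspur → Caldera → Windward: 50% × 48% × 51% × 22% = 2.6928%.
Via Windward: 49% × 22% = 10.78%.
Via Caldera: 25% × 78% = 19.5%.
Via Larkspur → Caldera: 50% × 48% × 78% = 18.72%.
Total: 2.805% + 2.6928% + 10.78% + 19.5% + 18.72% = 54.4978%.
Rounded: 54.50%.

54.50%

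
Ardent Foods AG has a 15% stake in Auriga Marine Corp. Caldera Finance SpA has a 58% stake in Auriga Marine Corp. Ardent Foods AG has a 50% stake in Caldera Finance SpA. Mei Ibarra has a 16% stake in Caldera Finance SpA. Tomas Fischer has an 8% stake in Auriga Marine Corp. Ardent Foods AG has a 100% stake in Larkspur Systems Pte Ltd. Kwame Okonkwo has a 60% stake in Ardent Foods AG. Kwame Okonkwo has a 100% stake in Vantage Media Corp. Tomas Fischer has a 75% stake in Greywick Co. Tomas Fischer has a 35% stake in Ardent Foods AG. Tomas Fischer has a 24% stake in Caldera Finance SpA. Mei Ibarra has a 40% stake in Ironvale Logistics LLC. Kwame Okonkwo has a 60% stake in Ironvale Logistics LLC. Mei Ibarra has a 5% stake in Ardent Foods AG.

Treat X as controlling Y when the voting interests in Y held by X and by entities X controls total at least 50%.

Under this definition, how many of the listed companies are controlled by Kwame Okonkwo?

6

Kwame holds 60% of Ardent, so Kwame controls Ardent.
Ardent holds 50% of Caldera, so Kwame controls Caldera.
Ardent holds 100% of Larkspur, so Kwame controls Larkspur.
Caldera and Ardent together hold 58% + 15% = 73% of Auriga, so Kwame controls Auriga.
Kwame holds 100% of Vantage, so Kwame controls Vantage.
Kwame holds 60% of Ironvale, so Kwame controls Ironvale.
No other company's threshold is met.
Kwame controls 6 companies.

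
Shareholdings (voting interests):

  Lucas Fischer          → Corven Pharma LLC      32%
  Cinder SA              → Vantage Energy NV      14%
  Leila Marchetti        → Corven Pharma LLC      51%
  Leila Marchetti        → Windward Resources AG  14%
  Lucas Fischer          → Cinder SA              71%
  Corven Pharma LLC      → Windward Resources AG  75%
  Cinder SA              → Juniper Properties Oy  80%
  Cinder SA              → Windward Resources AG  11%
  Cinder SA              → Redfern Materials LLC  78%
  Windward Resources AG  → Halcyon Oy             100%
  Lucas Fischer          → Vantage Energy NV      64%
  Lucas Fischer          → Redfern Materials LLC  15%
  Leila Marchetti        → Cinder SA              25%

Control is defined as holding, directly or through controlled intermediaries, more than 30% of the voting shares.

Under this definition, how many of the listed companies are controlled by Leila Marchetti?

3

Leila holds 51% of Corven, so Leila controls Corven.
Corven and Leila together hold 75% + 14% = 89% of Windward, so Leila controls Windward.
Windward holds 100% of Halcyon, so Leila controls Halcyon.
No other company's threshold is met.
Leila controls 3 companies.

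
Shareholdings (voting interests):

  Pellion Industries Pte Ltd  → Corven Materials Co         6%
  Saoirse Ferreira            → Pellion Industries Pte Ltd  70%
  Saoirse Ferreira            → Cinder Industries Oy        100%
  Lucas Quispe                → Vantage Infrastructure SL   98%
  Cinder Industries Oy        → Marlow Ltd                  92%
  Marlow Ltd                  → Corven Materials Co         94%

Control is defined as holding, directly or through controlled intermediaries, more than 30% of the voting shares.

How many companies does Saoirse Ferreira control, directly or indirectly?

Saoirse holds 100% of Cinder, so Saoirse controls Cinder.
Cinder holds 92% of Marlow, so Saoirse controls Marlow.
Saoirse holds 70% of Pellion, so Saoirse controls Pellion.
Pellion and Marlow together hold 6% + 94% = 100% of Corven, so Saoirse controls Corven.
No other company's threshold is met.
Saoirse controls 4 companies.

4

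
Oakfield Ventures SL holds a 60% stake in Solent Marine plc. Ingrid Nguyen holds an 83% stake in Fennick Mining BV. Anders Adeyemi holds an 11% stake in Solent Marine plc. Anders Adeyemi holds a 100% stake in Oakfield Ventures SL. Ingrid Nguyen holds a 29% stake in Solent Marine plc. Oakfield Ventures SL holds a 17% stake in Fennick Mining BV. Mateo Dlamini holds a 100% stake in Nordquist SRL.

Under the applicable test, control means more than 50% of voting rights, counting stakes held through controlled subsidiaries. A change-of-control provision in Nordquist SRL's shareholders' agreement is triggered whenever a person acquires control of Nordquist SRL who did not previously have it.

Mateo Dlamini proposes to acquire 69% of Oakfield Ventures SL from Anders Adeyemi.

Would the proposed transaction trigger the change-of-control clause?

No

The purchase adds only to Mateo's holdings (Anders's stake shrinks), so Mateo is the only person who could newly come to control Nordquist.
Mateo holds 100% of Nordquist, so Mateo controls Nordquist.
So Mateo already controls Nordquist before the transaction.
After the purchase, Mateo holds 69% of Oakfield directly, and Anders's stake falls to 31%.
Mateo controlled Nordquist already, so this is not a new person acquiring control; every other person's position is unchanged or reduced.
No new person acquires control, so the clause is not triggered.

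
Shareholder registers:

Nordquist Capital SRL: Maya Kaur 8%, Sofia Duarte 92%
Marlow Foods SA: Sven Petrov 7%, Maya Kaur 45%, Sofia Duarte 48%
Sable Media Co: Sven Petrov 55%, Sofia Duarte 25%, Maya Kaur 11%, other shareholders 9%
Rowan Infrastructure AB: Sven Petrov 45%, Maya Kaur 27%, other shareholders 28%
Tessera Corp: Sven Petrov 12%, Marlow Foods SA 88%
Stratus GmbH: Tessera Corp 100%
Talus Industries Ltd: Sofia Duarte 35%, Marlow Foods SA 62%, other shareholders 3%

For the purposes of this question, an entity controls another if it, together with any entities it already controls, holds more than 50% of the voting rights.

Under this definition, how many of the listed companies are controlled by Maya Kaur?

0

Maya's largest direct stake is 45% in Marlow, which does not meet the threshold.
Maya controls 0 companies.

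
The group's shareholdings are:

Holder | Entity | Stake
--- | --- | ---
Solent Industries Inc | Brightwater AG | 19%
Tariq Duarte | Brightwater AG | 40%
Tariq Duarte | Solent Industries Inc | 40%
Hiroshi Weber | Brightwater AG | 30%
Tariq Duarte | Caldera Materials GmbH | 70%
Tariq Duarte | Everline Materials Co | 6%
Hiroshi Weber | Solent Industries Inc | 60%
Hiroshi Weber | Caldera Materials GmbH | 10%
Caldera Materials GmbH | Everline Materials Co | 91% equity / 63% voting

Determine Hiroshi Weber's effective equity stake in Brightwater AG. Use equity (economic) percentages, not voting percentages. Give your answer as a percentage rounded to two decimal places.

41.40%

Hiroshi reaches Brightwater along 2 paths.
Via Solent: 60% × 19% = 11.4%.
Direct stake: 30% = 30%.
Total: 11.4% + 30% = 41.4%.
Rounded: 41.40%.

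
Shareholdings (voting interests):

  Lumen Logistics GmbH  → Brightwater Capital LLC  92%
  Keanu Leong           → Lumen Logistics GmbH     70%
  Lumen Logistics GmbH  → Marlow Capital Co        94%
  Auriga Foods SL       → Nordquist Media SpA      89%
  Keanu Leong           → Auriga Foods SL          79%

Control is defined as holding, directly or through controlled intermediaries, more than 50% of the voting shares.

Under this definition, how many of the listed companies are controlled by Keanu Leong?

Keanu holds 70% of Lumen, so Keanu controls Lumen.
Lumen holds 94% of Marlow, so Keanu controls Marlow.
Lumen holds 92% of Brightwater, so Keanu controls Brightwater.
Keanu holds 79% of Auriga, so Keanu controls Auriga.
Auriga holds 89% of Nordquist, so Keanu controls Nordquist.
Keanu controls 5 companies.

5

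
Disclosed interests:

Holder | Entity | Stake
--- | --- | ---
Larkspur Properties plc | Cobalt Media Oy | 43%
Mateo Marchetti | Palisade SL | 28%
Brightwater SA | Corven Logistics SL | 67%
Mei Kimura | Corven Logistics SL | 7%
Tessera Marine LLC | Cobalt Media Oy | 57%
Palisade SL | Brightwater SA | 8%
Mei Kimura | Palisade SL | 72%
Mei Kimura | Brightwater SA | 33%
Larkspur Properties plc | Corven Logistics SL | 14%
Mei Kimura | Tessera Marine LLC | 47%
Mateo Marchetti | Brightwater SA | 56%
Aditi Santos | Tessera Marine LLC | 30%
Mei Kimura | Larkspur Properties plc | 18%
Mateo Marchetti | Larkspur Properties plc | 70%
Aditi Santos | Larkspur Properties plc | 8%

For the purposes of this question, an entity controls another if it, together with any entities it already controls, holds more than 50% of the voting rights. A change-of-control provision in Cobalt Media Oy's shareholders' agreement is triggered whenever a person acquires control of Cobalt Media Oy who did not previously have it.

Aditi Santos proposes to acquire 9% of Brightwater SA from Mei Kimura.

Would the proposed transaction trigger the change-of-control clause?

No

The purchase adds only to Aditi's holdings (Mei's stake shrinks), so Aditi is the only person who could newly come to control Cobalt.
Aditi's largest direct stake is 30% in Tessera, which does not meet the threshold, so Aditi controls no company.
Neither Aditi nor any entity Aditi controls holds any voting interest in Cobalt.
So before the transaction, Aditi does not control Cobalt.
After the purchase, Aditi holds 9% of Brightwater directly, and Mei's stake falls to 24%.
Aditi's side now holds 9% of Brightwater, not > 50%, so Aditi still does not control Brightwater.
After the transaction, neither Aditi nor any entity Aditi controls holds a voting interest in Cobalt, so Aditi still does not control it.
No new person acquires control, so the clause is not triggered.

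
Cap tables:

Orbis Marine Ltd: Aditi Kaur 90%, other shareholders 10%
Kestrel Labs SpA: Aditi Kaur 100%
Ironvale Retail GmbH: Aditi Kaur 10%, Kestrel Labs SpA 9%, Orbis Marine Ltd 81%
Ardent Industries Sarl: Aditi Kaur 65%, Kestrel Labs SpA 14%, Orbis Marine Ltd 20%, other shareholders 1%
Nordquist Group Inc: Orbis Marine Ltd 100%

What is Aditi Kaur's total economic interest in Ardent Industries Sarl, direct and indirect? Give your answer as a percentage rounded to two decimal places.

Aditi reaches Ardent along 3 paths.
Direct stake: 65% = 65%.
Via Kestrel: 100% × 14% = 14%.
Via Orbis: 90% × 20% = 18%.
Total: 65% + 14% + 18% = 97%.
Rounded: 97.00%.

97.00%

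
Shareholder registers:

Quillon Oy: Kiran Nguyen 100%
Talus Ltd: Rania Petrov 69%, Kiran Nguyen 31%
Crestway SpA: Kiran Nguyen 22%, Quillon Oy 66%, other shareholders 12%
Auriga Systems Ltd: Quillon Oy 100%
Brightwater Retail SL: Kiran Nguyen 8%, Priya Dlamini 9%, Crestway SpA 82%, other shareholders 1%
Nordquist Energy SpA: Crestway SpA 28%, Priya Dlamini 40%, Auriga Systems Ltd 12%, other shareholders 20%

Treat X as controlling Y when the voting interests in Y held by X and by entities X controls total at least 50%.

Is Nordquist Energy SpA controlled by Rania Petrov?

Rania holds 69% of Talus, so Rania controls Talus.
Neither Rania nor any entity Rania controls holds any voting interest in Nordquist.
So Rania does not control Nordquist.

No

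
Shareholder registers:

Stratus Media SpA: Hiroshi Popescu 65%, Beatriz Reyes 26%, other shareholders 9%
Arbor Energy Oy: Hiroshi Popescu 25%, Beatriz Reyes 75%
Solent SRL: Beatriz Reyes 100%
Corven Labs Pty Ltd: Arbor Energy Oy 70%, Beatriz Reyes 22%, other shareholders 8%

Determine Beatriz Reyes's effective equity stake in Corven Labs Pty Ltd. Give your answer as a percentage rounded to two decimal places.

Beatriz reaches Corven along 2 paths.
Via Arbor: 75% × 70% = 52.5%.
Direct stake: 22% = 22%.
Total: 52.5% + 22% = 74.5%.
Rounded: 74.50%.

74.50%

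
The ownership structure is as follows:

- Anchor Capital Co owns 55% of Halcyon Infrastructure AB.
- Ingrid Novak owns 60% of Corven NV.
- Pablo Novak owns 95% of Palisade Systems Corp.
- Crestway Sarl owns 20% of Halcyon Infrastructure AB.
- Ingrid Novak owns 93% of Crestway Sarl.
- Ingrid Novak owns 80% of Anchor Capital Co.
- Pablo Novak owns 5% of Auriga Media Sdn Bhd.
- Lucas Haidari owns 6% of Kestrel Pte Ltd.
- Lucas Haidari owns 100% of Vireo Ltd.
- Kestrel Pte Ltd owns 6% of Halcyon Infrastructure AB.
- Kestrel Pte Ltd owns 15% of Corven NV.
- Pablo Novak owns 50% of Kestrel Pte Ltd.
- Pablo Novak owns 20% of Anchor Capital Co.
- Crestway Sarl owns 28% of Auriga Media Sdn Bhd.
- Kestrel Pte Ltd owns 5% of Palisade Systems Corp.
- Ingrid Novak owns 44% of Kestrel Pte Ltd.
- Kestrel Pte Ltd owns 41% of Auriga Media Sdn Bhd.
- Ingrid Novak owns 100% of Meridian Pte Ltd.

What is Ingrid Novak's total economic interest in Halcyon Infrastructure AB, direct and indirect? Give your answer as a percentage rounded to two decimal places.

Ingrid reaches Halcyon along 3 paths.
Via Anchor: 80% × 55% = 44%.
Via Kestrel: 44% × 6% = 2.64%.
Via Crestway: 93% × 20% = 18.6%.
Total: 44% + 2.64% + 18.6% = 65.24%.

65.24%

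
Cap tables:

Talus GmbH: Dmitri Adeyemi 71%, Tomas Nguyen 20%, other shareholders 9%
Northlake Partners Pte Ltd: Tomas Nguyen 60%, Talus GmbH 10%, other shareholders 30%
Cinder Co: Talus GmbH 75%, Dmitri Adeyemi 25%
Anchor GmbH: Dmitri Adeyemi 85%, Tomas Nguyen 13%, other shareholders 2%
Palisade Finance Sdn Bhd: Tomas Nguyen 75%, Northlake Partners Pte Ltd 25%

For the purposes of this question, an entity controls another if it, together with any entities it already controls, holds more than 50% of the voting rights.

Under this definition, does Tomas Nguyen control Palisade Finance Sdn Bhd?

Yes

Tomas holds 60% of Northlake, so Tomas controls Northlake.
Tomas and Northlake together hold 75% + 25% = 100% of Palisade, so Tomas controls Palisade.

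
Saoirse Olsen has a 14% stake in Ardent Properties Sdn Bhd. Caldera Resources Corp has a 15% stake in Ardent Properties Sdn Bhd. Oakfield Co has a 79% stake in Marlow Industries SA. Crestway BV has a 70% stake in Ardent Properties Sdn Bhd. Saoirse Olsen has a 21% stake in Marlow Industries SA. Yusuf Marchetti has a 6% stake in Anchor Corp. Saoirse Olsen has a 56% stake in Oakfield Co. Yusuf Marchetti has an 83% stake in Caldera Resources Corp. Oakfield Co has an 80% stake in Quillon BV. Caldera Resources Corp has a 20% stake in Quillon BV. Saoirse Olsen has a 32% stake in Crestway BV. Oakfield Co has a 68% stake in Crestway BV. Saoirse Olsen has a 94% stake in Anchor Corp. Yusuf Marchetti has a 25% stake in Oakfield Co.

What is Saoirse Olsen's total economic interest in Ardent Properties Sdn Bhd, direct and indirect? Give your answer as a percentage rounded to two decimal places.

Saoirse reaches Ardent along 3 paths.
Via Oakfield → Crestway: 56% × 68% × 70% = 26.656%.
Via Crestway: 32% × 70% = 22.4%.
Direct stake: 14% = 14%.
Total: 26.656% + 22.4% + 14% = 63.056%.
Rounded: 63.06%.

63.06%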